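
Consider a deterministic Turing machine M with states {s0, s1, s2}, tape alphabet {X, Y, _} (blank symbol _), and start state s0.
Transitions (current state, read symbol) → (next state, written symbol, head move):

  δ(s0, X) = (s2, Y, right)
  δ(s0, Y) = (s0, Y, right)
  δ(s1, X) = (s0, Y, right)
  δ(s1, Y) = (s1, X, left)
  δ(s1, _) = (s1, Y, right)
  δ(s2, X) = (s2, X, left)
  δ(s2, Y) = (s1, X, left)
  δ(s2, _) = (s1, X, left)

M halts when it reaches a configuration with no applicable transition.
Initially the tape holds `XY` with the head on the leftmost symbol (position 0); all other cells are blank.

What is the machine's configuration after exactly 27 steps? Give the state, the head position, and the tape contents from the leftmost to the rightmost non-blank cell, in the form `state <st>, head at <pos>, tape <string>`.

s0 | ____[X]Y_   read X → write Y, move right, go to s2
s2 | ____Y[Y]_   read Y → write X, move left, go to s1
s1 | ____[Y]X_   read Y → write X, move left, go to s1
s1 | ___[_]XX_   read _ → write Y, move right, go to s1
s1 | ___Y[X]X_   read X → write Y, move right, go to s0
s0 | ___YY[X]_   read X → write Y, move right, go to s2
s2 | ___YYY[_]   read _ → write X, move left, go to s1
s1 | ___YY[Y]X   read Y → write X, move left, go to s1
s1 | ___Y[Y]XX   read Y → write X, move left, go to s1
s1 | ___[Y]XXX   read Y → write X, move left, go to s1
s1 | __[_]XXXX   read _ → write Y, move right, go to s1
s1 | __Y[X]XXX   read X → write Y, move right, go to s0
s0 | __YY[X]XX   read X → write Y, move right, go to s2
s2 | __YYY[X]X   read X → write X, move left, go to s2
s2 | __YY[Y]XX   read Y → write X, move left, go to s1
s1 | __Y[Y]XXX   read Y → write X, move left, go to s1
s1 | __[Y]XXXX   read Y → write X, move left, go to s1
s1 | _[_]XXXXX   read _ → write Y, move right, go to s1
s1 | _Y[X]XXXX   read X → write Y, move right, go to s0
s0 | _YY[X]XXX   read X → write Y, move right, go to s2
s2 | _YYY[X]XX   read X → write X, move left, go to s2
s2 | _YY[Y]XXX   read Y → write X, move left, go to s1
s1 | _Y[Y]XXXX   read Y → write X, move left, go to s1
s1 | _[Y]XXXXX   read Y → write X, move left, go to s1
s1 | [_]XXXXXX   read _ → write Y, move right, go to s1
s1 | Y[X]XXXXX   read X → write Y, move right, go to s0
s0 | YY[X]XXXX   read X → write Y, move right, go to s2
s2 | YYY[X]XXX
After 27 steps: state s2, head at -1, tape YYYXXXX.

state s2, head at -1, tape YYYXXXX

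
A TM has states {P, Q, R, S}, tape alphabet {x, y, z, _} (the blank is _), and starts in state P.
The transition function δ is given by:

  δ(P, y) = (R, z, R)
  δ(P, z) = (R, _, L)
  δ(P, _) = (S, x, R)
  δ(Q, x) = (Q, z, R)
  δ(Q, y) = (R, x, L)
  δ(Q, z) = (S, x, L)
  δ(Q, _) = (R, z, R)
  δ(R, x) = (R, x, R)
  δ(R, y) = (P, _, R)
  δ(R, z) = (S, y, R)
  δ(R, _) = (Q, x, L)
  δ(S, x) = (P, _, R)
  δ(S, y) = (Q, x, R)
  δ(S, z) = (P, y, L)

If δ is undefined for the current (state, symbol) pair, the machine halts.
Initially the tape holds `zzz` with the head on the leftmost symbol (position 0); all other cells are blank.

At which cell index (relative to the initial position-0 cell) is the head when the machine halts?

state=P head=0 tape=__[z]zz   (P,z)→(R,_,L)
state=R head=-1 tape=_[_]_zz   (R,_)→(Q,x,L)
state=Q head=-2 tape=[_]x_zz   (Q,_)→(R,z,R)
state=R head=-1 tape=z[x]_zz   (R,x)→(R,x,R)
state=R head=0 tape=zx[_]zz   (R,_)→(Q,x,L)
state=Q head=-1 tape=z[x]xzz   (Q,x)→(Q,z,R)
state=Q head=0 tape=zz[x]zz   (Q,x)→(Q,z,R)
state=Q head=1 tape=zzz[z]z   (Q,z)→(S,x,L)
state=S head=0 tape=zz[z]xz   (S,z)→(P,y,L)
state=P head=-1 tape=z[z]yxz   (P,z)→(R,_,L)
state=R head=-2 tape=[z]_yxz   (R,z)→(S,y,R)
state=S head=-1 tape=y[_]yxz
At halt the head is at cell -1.

-1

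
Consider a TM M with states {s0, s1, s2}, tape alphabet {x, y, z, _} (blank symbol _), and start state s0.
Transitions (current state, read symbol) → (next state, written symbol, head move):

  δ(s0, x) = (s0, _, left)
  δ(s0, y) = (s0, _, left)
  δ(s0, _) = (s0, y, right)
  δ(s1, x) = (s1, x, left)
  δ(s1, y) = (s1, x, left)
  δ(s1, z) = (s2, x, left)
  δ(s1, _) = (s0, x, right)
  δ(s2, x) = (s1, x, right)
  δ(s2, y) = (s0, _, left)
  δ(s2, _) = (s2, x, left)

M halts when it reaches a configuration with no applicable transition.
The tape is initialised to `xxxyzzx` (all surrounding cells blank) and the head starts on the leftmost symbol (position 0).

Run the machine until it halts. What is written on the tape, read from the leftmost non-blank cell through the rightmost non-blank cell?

yyyyyyyyzzx

s0 | ____[x]xxyzzx   read x → write _, move left, go to s0
s0 | ___[_]_xxyzzx   read _ → write y, move right, go to s0
s0 | ___y[_]xxyzzx   read _ → write y, move right, go to s0
s0 | ___yy[x]xyzzx   read x → write _, move left, go to s0
s0 | ___y[y]_xyzzx   read y → write _, move left, go to s0
s0 | ___[y]__xyzzx   read y → write _, move left, go to s0
s0 | __[_]___xyzzx   read _ → write y, move right, go to s0
s0 | __y[_]__xyzzx   read _ → write y, move right, go to s0
s0 | __yy[_]_xyzzx   read _ → write y, move right, go to s0
s0 | __yyy[_]xyzzx   read _ → write y, move right, go to s0
s0 | __yyyy[x]yzzx   read x → write _, move left, go to s0
s0 | __yyy[y]_yzzx   read y → write _, move left, go to s0
s0 | __yy[y]__yzzx   read y → write _, move left, go to s0
s0 | __y[y]___yzzx   read y → write _, move left, go to s0
s0 | __[y]____yzzx   read y → write _, move left, go to s0
s0 | _[_]_____yzzx   read _ → write y, move right, go to s0
s0 | _y[_]____yzzx   read _ → write y, move right, go to s0
s0 | _yy[_]___yzzx   read _ → write y, move right, go to s0
s0 | _yyy[_]__yzzx   read _ → write y, move right, go to s0
s0 | _yyyy[_]_yzzx   read _ → write y, move right, go to s0
s0 | _yyyyy[_]yzzx   read _ → write y, move right, go to s0
s0 | _yyyyyy[y]zzx   read y → write _, move left, go to s0
s0 | _yyyyy[y]_zzx   read y → write _, move left, go to s0
s0 | _yyyy[y]__zzx   read y → write _, move left, go to s0
s0 | _yyy[y]___zzx   read y → write _, move left, go to s0
s0 | _yy[y]____zzx   read y → write _, move left, go to s0
s0 | _y[y]_____zzx   read y → write _, move left, go to s0
s0 | _[y]______zzx   read y → write _, move left, go to s0
s0 | [_]_______zzx   read _ → write y, move right, go to s0
s0 | y[_]______zzx   read _ → write y, move right, go to s0
s0 | yy[_]_____zzx   read _ → write y, move right, go to s0
s0 | yyy[_]____zzx   read _ → write y, move right, go to s0
s0 | yyyy[_]___zzx   read _ → write y, move right, go to s0
s0 | yyyyy[_]__zzx   read _ → write y, move right, go to s0
s0 | yyyyyy[_]_zzx   read _ → write y, move right, go to s0
s0 | yyyyyyy[_]zzx   read _ → write y, move right, go to s0
s0 | yyyyyyyy[z]zx
The non-blank tape span at halt is yyyyyyyyzzx.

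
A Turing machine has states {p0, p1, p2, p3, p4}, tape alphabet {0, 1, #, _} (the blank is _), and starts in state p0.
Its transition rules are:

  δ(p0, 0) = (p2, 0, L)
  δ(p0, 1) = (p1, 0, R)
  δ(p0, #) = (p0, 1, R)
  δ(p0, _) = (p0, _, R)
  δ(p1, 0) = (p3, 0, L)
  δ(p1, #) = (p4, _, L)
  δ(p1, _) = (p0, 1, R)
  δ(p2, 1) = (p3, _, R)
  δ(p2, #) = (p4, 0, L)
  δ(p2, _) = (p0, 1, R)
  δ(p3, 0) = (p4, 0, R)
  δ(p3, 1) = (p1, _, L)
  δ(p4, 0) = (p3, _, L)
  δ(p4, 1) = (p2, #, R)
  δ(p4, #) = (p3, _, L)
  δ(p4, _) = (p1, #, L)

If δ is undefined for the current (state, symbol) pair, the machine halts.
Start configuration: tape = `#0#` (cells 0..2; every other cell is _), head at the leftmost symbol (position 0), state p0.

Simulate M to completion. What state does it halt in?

p3

state=p0 head=0 tape=[#]0#   (p0,#)→(p0,1,R)
state=p0 head=1 tape=1[0]#   (p0,0)→(p2,0,L)
state=p2 head=0 tape=[1]0#   (p2,1)→(p3,_,R)
state=p3 head=1 tape=_[0]#   (p3,0)→(p4,0,R)
state=p4 head=2 tape=_0[#]   (p4,#)→(p3,_,L)
state=p3 head=1 tape=_[0]_   (p3,0)→(p4,0,R)
state=p4 head=2 tape=_0[_]   (p4,_)→(p1,#,L)
state=p1 head=1 tape=_[0]#   (p1,0)→(p3,0,L)
state=p3 head=0 tape=[_]0#
No transition is defined for (p3, _); M halts in state p3.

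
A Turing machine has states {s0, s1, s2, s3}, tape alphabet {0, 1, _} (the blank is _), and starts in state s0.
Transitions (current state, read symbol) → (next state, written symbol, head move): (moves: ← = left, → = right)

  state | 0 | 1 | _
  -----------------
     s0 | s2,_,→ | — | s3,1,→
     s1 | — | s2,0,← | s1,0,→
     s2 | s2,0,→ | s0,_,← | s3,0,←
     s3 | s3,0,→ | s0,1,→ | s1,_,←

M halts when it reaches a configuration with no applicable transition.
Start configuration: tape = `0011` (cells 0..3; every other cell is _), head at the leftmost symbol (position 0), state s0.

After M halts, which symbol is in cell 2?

0

state=s0 head=0 tape=[0]011   (s0,0)→(s2,_,→)
state=s2 head=1 tape=_[0]11   (s2,0)→(s2,0,→)
state=s2 head=2 tape=_0[1]1   (s2,1)→(s0,_,←)
state=s0 head=1 tape=_[0]_1   (s0,0)→(s2,_,→)
state=s2 head=2 tape=__[_]1   (s2,_)→(s3,0,←)
state=s3 head=1 tape=_[_]01   (s3,_)→(s1,_,←)
state=s1 head=0 tape=[_]_01   (s1,_)→(s1,0,→)
state=s1 head=1 tape=0[_]01   (s1,_)→(s1,0,→)
state=s1 head=2 tape=00[0]1
Cell 2 holds 0 when M halts.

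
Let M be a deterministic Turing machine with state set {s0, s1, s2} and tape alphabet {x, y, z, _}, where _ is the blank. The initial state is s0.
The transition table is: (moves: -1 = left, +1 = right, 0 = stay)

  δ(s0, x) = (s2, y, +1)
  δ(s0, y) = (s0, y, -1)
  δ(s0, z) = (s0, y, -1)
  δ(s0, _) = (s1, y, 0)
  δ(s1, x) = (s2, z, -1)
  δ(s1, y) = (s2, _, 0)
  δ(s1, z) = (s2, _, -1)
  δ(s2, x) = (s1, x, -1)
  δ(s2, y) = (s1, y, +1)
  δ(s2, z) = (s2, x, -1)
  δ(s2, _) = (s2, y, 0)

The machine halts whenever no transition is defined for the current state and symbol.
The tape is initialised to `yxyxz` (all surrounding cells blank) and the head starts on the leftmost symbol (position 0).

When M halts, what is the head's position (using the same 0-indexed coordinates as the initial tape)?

s0 | _[y]xyxz   read y → write y, move -1, go to s0
s0 | [_]yxyxz   read _ → write y, move 0, go to s1
s1 | [y]yxyxz   read y → write _, move 0, go to s2
s2 | [_]yxyxz   read _ → write y, move 0, go to s2
s2 | [y]yxyxz   read y → write y, move +1, go to s1
s1 | y[y]xyxz   read y → write _, move 0, go to s2
s2 | y[_]xyxz   read _ → write y, move 0, go to s2
s2 | y[y]xyxz   read y → write y, move +1, go to s1
s1 | yy[x]yxz   read x → write z, move -1, go to s2
s2 | y[y]zyxz   read y → write y, move +1, go to s1
s1 | yy[z]yxz   read z → write _, move -1, go to s2
s2 | y[y]_yxz   read y → write y, move +1, go to s1
s1 | yy[_]yxz
At halt the head is at cell 1.

1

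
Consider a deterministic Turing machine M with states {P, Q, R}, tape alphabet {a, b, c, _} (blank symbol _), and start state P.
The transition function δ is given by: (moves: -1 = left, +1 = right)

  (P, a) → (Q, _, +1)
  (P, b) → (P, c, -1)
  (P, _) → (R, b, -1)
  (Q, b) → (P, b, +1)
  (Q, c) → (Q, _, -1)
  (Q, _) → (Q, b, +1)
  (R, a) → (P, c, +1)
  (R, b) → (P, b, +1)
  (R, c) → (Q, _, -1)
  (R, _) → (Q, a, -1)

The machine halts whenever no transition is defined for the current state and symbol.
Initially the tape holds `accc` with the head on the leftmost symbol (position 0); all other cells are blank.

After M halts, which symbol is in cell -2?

P | ___[a]ccc   read a → write _, move +1, go to Q
Q | ____[c]cc   read c → write _, move -1, go to Q
Q | ___[_]_cc   read _ → write b, move +1, go to Q
Q | ___b[_]cc   read _ → write b, move +1, go to Q
Q | ___bb[c]c   read c → write _, move -1, go to Q
Q | ___b[b]_c   read b → write b, move +1, go to P
P | ___bb[_]c   read _ → write b, move -1, go to R
R | ___b[b]bc   read b → write b, move +1, go to P
P | ___bb[b]c   read b → write c, move -1, go to P
P | ___b[b]cc   read b → write c, move -1, go to P
P | ___[b]ccc   read b → write c, move -1, go to P
P | __[_]cccc   read _ → write b, move -1, go to R
R | _[_]bcccc   read _ → write a, move -1, go to Q
Q | [_]abcccc   read _ → write b, move +1, go to Q
Q | b[a]bcccc
Cell -2 holds a when M halts.

a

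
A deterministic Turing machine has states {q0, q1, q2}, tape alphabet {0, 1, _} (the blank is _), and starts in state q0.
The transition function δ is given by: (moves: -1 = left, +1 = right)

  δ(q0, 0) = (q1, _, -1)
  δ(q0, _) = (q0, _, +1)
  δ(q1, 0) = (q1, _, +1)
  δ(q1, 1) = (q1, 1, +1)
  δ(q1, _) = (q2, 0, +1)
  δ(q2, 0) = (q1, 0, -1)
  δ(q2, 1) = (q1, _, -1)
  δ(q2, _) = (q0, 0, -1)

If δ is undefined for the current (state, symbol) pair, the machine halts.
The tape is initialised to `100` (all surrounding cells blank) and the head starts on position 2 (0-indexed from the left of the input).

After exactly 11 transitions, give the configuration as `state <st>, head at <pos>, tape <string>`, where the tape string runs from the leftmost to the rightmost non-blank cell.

state q1, head at 1, tape 1000

q0 | 10[0]_   read 0 → write _, move -1, go to q1
q1 | 1[0]__   read 0 → write _, move +1, go to q1
q1 | 1_[_]_   read _ → write 0, move +1, go to q2
q2 | 1_0[_]   read _ → write 0, move -1, go to q0
q0 | 1_[0]0   read 0 → write _, move -1, go to q1
q1 | 1[_]_0   read _ → write 0, move +1, go to q2
q2 | 10[_]0   read _ → write 0, move -1, go to q0
q0 | 1[0]00   read 0 → write _, move -1, go to q1
q1 | [1]_00   read 1 → write 1, move +1, go to q1
q1 | 1[_]00   read _ → write 0, move +1, go to q2
q2 | 10[0]0   read 0 → write 0, move -1, go to q1
q1 | 1[0]00
After 11 steps: state q1, head at 1, tape 1000.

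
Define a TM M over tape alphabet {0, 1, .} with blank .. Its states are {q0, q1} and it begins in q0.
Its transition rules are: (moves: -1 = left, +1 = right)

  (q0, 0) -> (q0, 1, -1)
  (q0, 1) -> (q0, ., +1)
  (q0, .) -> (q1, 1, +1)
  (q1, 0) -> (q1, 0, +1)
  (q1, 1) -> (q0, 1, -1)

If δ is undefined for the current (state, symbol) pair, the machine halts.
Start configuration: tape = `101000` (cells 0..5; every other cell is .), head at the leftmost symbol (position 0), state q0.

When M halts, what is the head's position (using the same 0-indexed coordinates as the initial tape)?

7

q0 | [1]01000..   read 1 → write ., move +1, go to q0
q0 | .[0]1000..   read 0 → write 1, move -1, go to q0
q0 | [.]11000..   read . → write 1, move +1, go to q1
q1 | 1[1]1000..   read 1 → write 1, move -1, go to q0
q0 | [1]11000..   read 1 → write ., move +1, go to q0
q0 | .[1]1000..   read 1 → write ., move +1, go to q0
q0 | ..[1]000..   read 1 → write ., move +1, go to q0
q0 | ...[0]00..   read 0 → write 1, move -1, go to q0
q0 | ..[.]100..   read . → write 1, move +1, go to q1
q1 | ..1[1]00..   read 1 → write 1, move -1, go to q0
q0 | ..[1]100..   read 1 → write ., move +1, go to q0
q0 | ...[1]00..   read 1 → write ., move +1, go to q0
q0 | ....[0]0..   read 0 → write 1, move -1, go to q0
q0 | ...[.]10..   read . → write 1, move +1, go to q1
q1 | ...1[1]0..   read 1 → write 1, move -1, go to q0
q0 | ...[1]10..   read 1 → write ., move +1, go to q0
q0 | ....[1]0..   read 1 → write ., move +1, go to q0
q0 | .....[0]..   read 0 → write 1, move -1, go to q0
q0 | ....[.]1..   read . → write 1, move +1, go to q1
q1 | ....1[1]..   read 1 → write 1, move -1, go to q0
q0 | ....[1]1..   read 1 → write ., move +1, go to q0
q0 | .....[1]..   read 1 → write ., move +1, go to q0
q0 | ......[.].   read . → write 1, move +1, go to q1
q1 | ......1[.]
At halt the head is at cell 7.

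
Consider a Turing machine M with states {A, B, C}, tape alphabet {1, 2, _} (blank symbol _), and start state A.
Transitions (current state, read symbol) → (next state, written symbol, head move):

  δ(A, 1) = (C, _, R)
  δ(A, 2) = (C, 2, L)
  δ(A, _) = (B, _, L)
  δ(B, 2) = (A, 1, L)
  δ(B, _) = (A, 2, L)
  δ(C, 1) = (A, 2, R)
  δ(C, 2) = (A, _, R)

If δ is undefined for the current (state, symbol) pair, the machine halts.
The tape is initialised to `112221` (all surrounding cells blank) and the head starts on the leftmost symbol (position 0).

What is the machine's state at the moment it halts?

C

A | [1]12221   read 1 → write _, move R, go to C
C | _[1]2221   read 1 → write 2, move R, go to A
A | _2[2]221   read 2 → write 2, move L, go to C
C | _[2]2221   read 2 → write _, move R, go to A
A | __[2]221   read 2 → write 2, move L, go to C
C | _[_]2221
No transition is defined for (C, _); M halts in state C.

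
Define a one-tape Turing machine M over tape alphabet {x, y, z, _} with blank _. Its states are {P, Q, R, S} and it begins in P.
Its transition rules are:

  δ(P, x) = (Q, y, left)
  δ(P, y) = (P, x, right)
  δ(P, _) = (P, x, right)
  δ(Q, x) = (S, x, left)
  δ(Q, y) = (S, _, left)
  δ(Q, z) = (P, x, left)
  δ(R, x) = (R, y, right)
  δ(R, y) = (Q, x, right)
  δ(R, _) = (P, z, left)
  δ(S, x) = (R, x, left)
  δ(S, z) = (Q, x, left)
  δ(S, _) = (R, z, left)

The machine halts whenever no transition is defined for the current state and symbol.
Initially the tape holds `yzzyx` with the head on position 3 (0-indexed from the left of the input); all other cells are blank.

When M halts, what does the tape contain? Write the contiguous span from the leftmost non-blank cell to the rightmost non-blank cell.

P | ___yzz[y]x   read y → write x, move right, go to P
P | ___yzzx[x]   read x → write y, move left, go to Q
Q | ___yzz[x]y   read x → write x, move left, go to S
S | ___yz[z]xy   read z → write x, move left, go to Q
Q | ___y[z]xxy   read z → write x, move left, go to P
P | ___[y]xxxy   read y → write x, move right, go to P
P | ___x[x]xxy   read x → write y, move left, go to Q
Q | ___[x]yxxy   read x → write x, move left, go to S
S | __[_]xyxxy   read _ → write z, move left, go to R
R | _[_]zxyxxy   read _ → write z, move left, go to P
P | [_]zzxyxxy   read _ → write x, move right, go to P
P | x[z]zxyxxy
The non-blank tape span at halt is xzzxyxxy.

xzzxyxxy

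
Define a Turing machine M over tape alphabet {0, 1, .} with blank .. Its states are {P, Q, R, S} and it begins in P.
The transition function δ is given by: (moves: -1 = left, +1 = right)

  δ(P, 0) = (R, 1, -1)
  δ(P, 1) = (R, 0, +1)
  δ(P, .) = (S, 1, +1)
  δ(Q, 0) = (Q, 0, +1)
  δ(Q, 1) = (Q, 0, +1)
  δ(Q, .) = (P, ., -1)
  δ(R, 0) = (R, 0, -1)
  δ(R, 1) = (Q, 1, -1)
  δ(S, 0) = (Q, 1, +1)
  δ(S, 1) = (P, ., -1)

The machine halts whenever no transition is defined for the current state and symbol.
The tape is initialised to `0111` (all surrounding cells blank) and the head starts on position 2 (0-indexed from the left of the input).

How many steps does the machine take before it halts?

17

P | .01[1]1.   read 1 → write 0, move +1, go to R
R | .010[1].   read 1 → write 1, move -1, go to Q
Q | .01[0]1.   read 0 → write 0, move +1, go to Q
Q | .010[1].   read 1 → write 0, move +1, go to Q
Q | .0100[.]   read . → write ., move -1, go to P
P | .010[0].   read 0 → write 1, move -1, go to R
R | .01[0]1.   read 0 → write 0, move -1, go to R
R | .0[1]01.   read 1 → write 1, move -1, go to Q
Q | .[0]101.   read 0 → write 0, move +1, go to Q
Q | .0[1]01.   read 1 → write 0, move +1, go to Q
Q | .00[0]1.   read 0 → write 0, move +1, go to Q
Q | .000[1].   read 1 → write 0, move +1, go to Q
Q | .0000[.]   read . → write ., move -1, go to P
P | .000[0].   read 0 → write 1, move -1, go to R
R | .00[0]1.   read 0 → write 0, move -1, go to R
R | .0[0]01.   read 0 → write 0, move -1, go to R
R | .[0]001.   read 0 → write 0, move -1, go to R
R | [.]0001.
M halts after 17 transitions.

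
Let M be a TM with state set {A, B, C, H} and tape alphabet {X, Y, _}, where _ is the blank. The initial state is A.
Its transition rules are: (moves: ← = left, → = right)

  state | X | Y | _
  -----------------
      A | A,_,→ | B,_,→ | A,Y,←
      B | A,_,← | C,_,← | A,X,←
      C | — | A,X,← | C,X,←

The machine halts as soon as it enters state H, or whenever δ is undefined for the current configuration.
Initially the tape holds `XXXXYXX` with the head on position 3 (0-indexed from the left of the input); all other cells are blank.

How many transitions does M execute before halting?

A | XXX[X]YXX   read X → write _, move →, go to A
A | XXX_[Y]XX   read Y → write _, move →, go to B
B | XXX__[X]X   read X → write _, move ←, go to A
A | XXX_[_]_X   read _ → write Y, move ←, go to A
A | XXX[_]Y_X   read _ → write Y, move ←, go to A
A | XX[X]YY_X   read X → write _, move →, go to A
A | XX_[Y]Y_X   read Y → write _, move →, go to B
B | XX__[Y]_X   read Y → write _, move ←, go to C
C | XX_[_]__X   read _ → write X, move ←, go to C
C | XX[_]X__X   read _ → write X, move ←, go to C
C | X[X]XX__X
M halts after 10 transitions.

10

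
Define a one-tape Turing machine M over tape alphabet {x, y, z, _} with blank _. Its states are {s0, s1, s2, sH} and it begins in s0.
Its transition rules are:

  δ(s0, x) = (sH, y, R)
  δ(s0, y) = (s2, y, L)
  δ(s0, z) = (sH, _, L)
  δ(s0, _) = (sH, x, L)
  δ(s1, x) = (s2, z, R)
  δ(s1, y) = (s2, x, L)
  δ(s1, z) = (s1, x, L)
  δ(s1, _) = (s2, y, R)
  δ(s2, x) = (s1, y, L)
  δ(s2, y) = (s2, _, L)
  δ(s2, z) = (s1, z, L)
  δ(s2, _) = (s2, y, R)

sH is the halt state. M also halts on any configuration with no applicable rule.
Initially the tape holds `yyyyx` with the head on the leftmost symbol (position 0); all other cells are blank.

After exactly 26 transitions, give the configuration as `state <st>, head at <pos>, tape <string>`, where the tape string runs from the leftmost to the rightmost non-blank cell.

state s2, head at 0, tape yyyy___yx

s0 | ____[y]yyyx   read y → write y, move L, go to s2
s2 | ___[_]yyyyx   read _ → write y, move R, go to s2
s2 | ___y[y]yyyx   read y → write _, move L, go to s2
s2 | ___[y]_yyyx   read y → write _, move L, go to s2
s2 | __[_]__yyyx   read _ → write y, move R, go to s2
s2 | __y[_]_yyyx   read _ → write y, move R, go to s2
s2 | __yy[_]yyyx   read _ → write y, move R, go to s2
s2 | __yyy[y]yyx   read y → write _, move L, go to s2
s2 | __yy[y]_yyx   read y → write _, move L, go to s2
s2 | __y[y]__yyx   read y → write _, move L, go to s2
s2 | __[y]___yyx   read y → write _, move L, go to s2
s2 | _[_]____yyx   read _ → write y, move R, go to s2
s2 | _y[_]___yyx   read _ → write y, move R, go to s2
s2 | _yy[_]__yyx   read _ → write y, move R, go to s2
s2 | _yyy[_]_yyx   read _ → write y, move R, go to s2
s2 | _yyyy[_]yyx   read _ → write y, move R, go to s2
s2 | _yyyyy[y]yx   read y → write _, move L, go to s2
s2 | _yyyy[y]_yx   read y → write _, move L, go to s2
s2 | _yyy[y]__yx   read y → write _, move L, go to s2
s2 | _yy[y]___yx   read y → write _, move L, go to s2
s2 | _y[y]____yx   read y → write _, move L, go to s2
s2 | _[y]_____yx   read y → write _, move L, go to s2
s2 | [_]______yx   read _ → write y, move R, go to s2
s2 | y[_]_____yx   read _ → write y, move R, go to s2
s2 | yy[_]____yx   read _ → write y, move R, go to s2
s2 | yyy[_]___yx   read _ → write y, move R, go to s2
s2 | yyyy[_]__yx
After 26 steps: state s2, head at 0, tape yyyy___yx.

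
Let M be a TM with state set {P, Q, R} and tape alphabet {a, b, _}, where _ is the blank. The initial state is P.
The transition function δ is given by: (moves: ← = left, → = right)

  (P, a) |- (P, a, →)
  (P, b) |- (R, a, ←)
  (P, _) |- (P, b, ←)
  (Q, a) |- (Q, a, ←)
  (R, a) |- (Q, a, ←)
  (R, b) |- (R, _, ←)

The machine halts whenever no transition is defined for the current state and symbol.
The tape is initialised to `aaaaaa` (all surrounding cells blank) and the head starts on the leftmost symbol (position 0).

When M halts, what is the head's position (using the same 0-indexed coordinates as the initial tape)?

state=P head=0 tape=_[a]aaaaa_   (P,a)→(P,a,→)
state=P head=1 tape=_a[a]aaaa_   (P,a)→(P,a,→)
state=P head=2 tape=_aa[a]aaa_   (P,a)→(P,a,→)
state=P head=3 tape=_aaa[a]aa_   (P,a)→(P,a,→)
state=P head=4 tape=_aaaa[a]a_   (P,a)→(P,a,→)
state=P head=5 tape=_aaaaa[a]_   (P,a)→(P,a,→)
state=P head=6 tape=_aaaaaa[_]   (P,_)→(P,b,←)
state=P head=5 tape=_aaaaa[a]b   (P,a)→(P,a,→)
state=P head=6 tape=_aaaaaa[b]   (P,b)→(R,a,←)
state=R head=5 tape=_aaaaa[a]a   (R,a)→(Q,a,←)
state=Q head=4 tape=_aaaa[a]aa   (Q,a)→(Q,a,←)
state=Q head=3 tape=_aaa[a]aaa   (Q,a)→(Q,a,←)
state=Q head=2 tape=_aa[a]aaaa   (Q,a)→(Q,a,←)
state=Q head=1 tape=_a[a]aaaaa   (Q,a)→(Q,a,←)
state=Q head=0 tape=_[a]aaaaaa   (Q,a)→(Q,a,←)
state=Q head=-1 tape=[_]aaaaaaa
At halt the head is at cell -1.

-1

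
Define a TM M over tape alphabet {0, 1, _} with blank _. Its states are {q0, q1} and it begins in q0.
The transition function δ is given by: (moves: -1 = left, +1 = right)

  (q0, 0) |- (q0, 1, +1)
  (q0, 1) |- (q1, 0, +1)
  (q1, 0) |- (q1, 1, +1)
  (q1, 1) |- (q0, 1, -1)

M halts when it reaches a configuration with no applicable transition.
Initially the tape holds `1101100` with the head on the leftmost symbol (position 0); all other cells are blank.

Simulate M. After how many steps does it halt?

q0 | [1]101100_   read 1 → write 0, move +1, go to q1
q1 | 0[1]01100_   read 1 → write 1, move -1, go to q0
q0 | [0]101100_   read 0 → write 1, move +1, go to q0
q0 | 1[1]01100_   read 1 → write 0, move +1, go to q1
q1 | 10[0]1100_   read 0 → write 1, move +1, go to q1
q1 | 101[1]100_   read 1 → write 1, move -1, go to q0
q0 | 10[1]1100_   read 1 → write 0, move +1, go to q1
q1 | 100[1]100_   read 1 → write 1, move -1, go to q0
q0 | 10[0]1100_   read 0 → write 1, move +1, go to q0
q0 | 101[1]100_   read 1 → write 0, move +1, go to q1
q1 | 1010[1]00_   read 1 → write 1, move -1, go to q0
q0 | 101[0]100_   read 0 → write 1, move +1, go to q0
q0 | 1011[1]00_   read 1 → write 0, move +1, go to q1
q1 | 10110[0]0_   read 0 → write 1, move +1, go to q1
q1 | 101101[0]_   read 0 → write 1, move +1, go to q1
q1 | 1011011[_]
M halts after 15 transitions.

15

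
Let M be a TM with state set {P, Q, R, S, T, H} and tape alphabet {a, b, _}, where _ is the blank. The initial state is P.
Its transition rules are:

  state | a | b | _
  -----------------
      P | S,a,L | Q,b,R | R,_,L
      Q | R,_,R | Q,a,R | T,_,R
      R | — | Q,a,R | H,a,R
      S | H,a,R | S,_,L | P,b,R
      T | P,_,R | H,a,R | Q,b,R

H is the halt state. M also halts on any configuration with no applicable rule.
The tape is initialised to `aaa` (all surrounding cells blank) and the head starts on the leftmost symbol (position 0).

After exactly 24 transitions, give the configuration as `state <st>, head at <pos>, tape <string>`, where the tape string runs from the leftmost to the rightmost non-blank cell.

state=P head=0 tape=__[a]aa   (P,a)→(S,a,L)
state=S head=-1 tape=_[_]aaa   (S,_)→(P,b,R)
state=P head=0 tape=_b[a]aa   (P,a)→(S,a,L)
state=S head=-1 tape=_[b]aaa   (S,b)→(S,_,L)
state=S head=-2 tape=[_]_aaa   (S,_)→(P,b,R)
state=P head=-1 tape=b[_]aaa   (P,_)→(R,_,L)
state=R head=-2 tape=[b]_aaa   (R,b)→(Q,a,R)
state=Q head=-1 tape=a[_]aaa   (Q,_)→(T,_,R)
state=T head=0 tape=a_[a]aa   (T,a)→(P,_,R)
state=P head=1 tape=a__[a]a   (P,a)→(S,a,L)
state=S head=0 tape=a_[_]aa   (S,_)→(P,b,R)
state=P head=1 tape=a_b[a]a   (P,a)→(S,a,L)
state=S head=0 tape=a_[b]aa   (S,b)→(S,_,L)
state=S head=-1 tape=a[_]_aa   (S,_)→(P,b,R)
state=P head=0 tape=ab[_]aa   (P,_)→(R,_,L)
state=R head=-1 tape=a[b]_aa   (R,b)→(Q,a,R)
state=Q head=0 tape=aa[_]aa   (Q,_)→(T,_,R)
state=T head=1 tape=aa_[a]a   (T,a)→(P,_,R)
state=P head=2 tape=aa__[a]   (P,a)→(S,a,L)
state=S head=1 tape=aa_[_]a   (S,_)→(P,b,R)
state=P head=2 tape=aa_b[a]   (P,a)→(S,a,L)
state=S head=1 tape=aa_[b]a   (S,b)→(S,_,L)
state=S head=0 tape=aa[_]_a   (S,_)→(P,b,R)
state=P head=1 tape=aab[_]a   (P,_)→(R,_,L)
state=R head=0 tape=aa[b]_a
After 24 steps: state R, head at 0, tape aab_a.

state R, head at 0, tape aab_a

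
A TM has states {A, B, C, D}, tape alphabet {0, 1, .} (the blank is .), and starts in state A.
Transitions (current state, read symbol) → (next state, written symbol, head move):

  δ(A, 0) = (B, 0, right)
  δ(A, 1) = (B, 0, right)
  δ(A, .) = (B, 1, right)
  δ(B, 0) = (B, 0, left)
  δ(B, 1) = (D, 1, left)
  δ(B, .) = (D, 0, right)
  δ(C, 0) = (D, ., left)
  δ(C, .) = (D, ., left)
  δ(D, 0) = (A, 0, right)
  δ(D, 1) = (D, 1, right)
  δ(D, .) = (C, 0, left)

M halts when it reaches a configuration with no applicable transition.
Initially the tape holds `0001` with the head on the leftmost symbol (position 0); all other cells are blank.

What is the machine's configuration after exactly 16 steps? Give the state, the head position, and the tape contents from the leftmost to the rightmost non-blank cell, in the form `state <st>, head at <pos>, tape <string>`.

state=A head=0 tape=..[0]001   (A,0)→(B,0,right)
state=B head=1 tape=..0[0]01   (B,0)→(B,0,left)
state=B head=0 tape=..[0]001   (B,0)→(B,0,left)
state=B head=-1 tape=.[.]0001   (B,.)→(D,0,right)
state=D head=0 tape=.0[0]001   (D,0)→(A,0,right)
state=A head=1 tape=.00[0]01   (A,0)→(B,0,right)
state=B head=2 tape=.000[0]1   (B,0)→(B,0,left)
state=B head=1 tape=.00[0]01   (B,0)→(B,0,left)
state=B head=0 tape=.0[0]001   (B,0)→(B,0,left)
state=B head=-1 tape=.[0]0001   (B,0)→(B,0,left)
state=B head=-2 tape=[.]00001   (B,.)→(D,0,right)
state=D head=-1 tape=0[0]0001   (D,0)→(A,0,right)
state=A head=0 tape=00[0]001   (A,0)→(B,0,right)
state=B head=1 tape=000[0]01   (B,0)→(B,0,left)
state=B head=0 tape=00[0]001   (B,0)→(B,0,left)
state=B head=-1 tape=0[0]0001   (B,0)→(B,0,left)
state=B head=-2 tape=[0]00001
After 16 steps: state B, head at -2, tape 000001.

state B, head at -2, tape 000001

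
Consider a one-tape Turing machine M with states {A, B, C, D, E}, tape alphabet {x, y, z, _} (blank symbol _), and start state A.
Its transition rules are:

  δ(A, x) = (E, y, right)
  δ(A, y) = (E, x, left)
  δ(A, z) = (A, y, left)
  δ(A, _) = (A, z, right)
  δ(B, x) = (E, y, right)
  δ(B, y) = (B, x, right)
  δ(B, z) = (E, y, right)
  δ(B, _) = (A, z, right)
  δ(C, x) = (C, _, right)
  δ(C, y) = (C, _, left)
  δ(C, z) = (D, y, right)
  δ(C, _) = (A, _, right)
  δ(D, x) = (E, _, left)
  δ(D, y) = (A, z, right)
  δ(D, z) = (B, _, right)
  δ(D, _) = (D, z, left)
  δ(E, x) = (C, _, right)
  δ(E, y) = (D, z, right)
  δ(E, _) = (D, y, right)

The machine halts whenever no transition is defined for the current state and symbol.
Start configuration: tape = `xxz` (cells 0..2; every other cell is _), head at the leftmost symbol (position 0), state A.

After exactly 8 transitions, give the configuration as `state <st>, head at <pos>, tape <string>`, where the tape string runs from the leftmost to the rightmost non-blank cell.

A | [x]xz_   read x → write y, move right, go to E
E | y[x]z_   read x → write _, move right, go to C
C | y_[z]_   read z → write y, move right, go to D
D | y_y[_]   read _ → write z, move left, go to D
D | y_[y]z   read y → write z, move right, go to A
A | y_z[z]   read z → write y, move left, go to A
A | y_[z]y   read z → write y, move left, go to A
A | y[_]yy   read _ → write z, move right, go to A
A | yz[y]y
After 8 steps: state A, head at 2, tape yzyy.

state A, head at 2, tape yzyy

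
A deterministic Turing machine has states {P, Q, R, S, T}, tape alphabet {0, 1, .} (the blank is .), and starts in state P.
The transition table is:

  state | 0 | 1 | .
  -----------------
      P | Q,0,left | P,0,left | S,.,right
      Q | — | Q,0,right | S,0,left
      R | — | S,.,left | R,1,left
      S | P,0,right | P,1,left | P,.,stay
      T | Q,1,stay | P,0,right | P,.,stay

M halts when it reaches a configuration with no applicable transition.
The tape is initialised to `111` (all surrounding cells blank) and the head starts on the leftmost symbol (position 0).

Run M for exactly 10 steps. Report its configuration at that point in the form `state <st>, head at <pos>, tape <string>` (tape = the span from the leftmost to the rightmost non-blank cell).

state Q, head at -1, tape 0001

state=P head=0 tape=..[1]11   (P,1)→(P,0,left)
state=P head=-1 tape=.[.]011   (P,.)→(S,.,right)
state=S head=0 tape=..[0]11   (S,0)→(P,0,right)
state=P head=1 tape=..0[1]1   (P,1)→(P,0,left)
state=P head=0 tape=..[0]01   (P,0)→(Q,0,left)
state=Q head=-1 tape=.[.]001   (Q,.)→(S,0,left)
state=S head=-2 tape=[.]0001   (S,.)→(P,.,stay)
state=P head=-2 tape=[.]0001   (P,.)→(S,.,right)
state=S head=-1 tape=.[0]001   (S,0)→(P,0,right)
state=P head=0 tape=.0[0]01   (P,0)→(Q,0,left)
state=Q head=-1 tape=.[0]001
After 10 steps: state Q, head at -1, tape 0001.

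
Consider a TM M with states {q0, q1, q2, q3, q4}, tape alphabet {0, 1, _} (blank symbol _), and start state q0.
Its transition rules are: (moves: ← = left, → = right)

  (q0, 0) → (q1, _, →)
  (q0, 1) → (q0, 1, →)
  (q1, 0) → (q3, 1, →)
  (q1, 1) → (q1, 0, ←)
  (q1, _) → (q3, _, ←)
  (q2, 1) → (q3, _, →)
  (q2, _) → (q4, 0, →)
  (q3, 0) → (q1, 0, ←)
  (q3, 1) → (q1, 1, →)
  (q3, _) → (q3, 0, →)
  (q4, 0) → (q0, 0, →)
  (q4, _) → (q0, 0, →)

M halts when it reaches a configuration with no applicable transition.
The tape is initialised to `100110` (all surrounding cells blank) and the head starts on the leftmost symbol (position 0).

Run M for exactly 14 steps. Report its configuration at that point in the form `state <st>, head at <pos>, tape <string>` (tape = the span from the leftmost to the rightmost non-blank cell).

q0 | [1]00110   read 1 → write 1, move →, go to q0
q0 | 1[0]0110   read 0 → write _, move →, go to q1
q1 | 1_[0]110   read 0 → write 1, move →, go to q3
q3 | 1_1[1]10   read 1 → write 1, move →, go to q1
q1 | 1_11[1]0   read 1 → write 0, move ←, go to q1
q1 | 1_1[1]00   read 1 → write 0, move ←, go to q1
q1 | 1_[1]000   read 1 → write 0, move ←, go to q1
q1 | 1[_]0000   read _ → write _, move ←, go to q3
q3 | [1]_0000   read 1 → write 1, move →, go to q1
q1 | 1[_]0000   read _ → write _, move ←, go to q3
q3 | [1]_0000   read 1 → write 1, move →, go to q1
q1 | 1[_]0000   read _ → write _, move ←, go to q3
q3 | [1]_0000   read 1 → write 1, move →, go to q1
q1 | 1[_]0000   read _ → write _, move ←, go to q3
q3 | [1]_0000
After 14 steps: state q3, head at 0, tape 1_0000.

state q3, head at 0, tape 1_0000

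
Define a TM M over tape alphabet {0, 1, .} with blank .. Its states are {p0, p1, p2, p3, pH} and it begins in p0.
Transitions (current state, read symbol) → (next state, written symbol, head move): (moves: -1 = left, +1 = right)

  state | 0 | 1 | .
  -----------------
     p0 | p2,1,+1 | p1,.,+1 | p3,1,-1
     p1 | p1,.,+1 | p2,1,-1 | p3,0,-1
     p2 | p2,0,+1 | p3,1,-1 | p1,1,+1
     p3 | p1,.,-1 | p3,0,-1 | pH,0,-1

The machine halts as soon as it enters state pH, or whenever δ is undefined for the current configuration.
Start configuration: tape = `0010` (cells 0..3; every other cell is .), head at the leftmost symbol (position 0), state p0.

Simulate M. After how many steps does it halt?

9

state=p0 head=0 tape=...[0]010   (p0,0)→(p2,1,+1)
state=p2 head=1 tape=...1[0]10   (p2,0)→(p2,0,+1)
state=p2 head=2 tape=...10[1]0   (p2,1)→(p3,1,-1)
state=p3 head=1 tape=...1[0]10   (p3,0)→(p1,.,-1)
state=p1 head=0 tape=...[1].10   (p1,1)→(p2,1,-1)
state=p2 head=-1 tape=..[.]1.10   (p2,.)→(p1,1,+1)
state=p1 head=0 tape=..1[1].10   (p1,1)→(p2,1,-1)
state=p2 head=-1 tape=..[1]1.10   (p2,1)→(p3,1,-1)
state=p3 head=-2 tape=.[.]11.10   (p3,.)→(pH,0,-1)
state=pH head=-3 tape=[.]011.10
M halts after 9 transitions.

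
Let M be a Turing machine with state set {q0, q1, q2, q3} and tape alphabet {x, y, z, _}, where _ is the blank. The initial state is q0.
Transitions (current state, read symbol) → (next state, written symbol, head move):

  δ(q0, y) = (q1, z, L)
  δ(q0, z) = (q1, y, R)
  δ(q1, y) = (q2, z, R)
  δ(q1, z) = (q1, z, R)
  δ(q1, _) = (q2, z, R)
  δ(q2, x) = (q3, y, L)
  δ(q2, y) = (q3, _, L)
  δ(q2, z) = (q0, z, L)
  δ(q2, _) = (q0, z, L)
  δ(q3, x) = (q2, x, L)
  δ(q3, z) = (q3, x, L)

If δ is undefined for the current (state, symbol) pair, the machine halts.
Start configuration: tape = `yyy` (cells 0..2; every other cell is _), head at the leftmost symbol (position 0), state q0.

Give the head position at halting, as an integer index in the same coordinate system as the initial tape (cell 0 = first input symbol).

-1

q0 | _[y]yy   read y → write z, move L, go to q1
q1 | [_]zyy   read _ → write z, move R, go to q2
q2 | z[z]yy   read z → write z, move L, go to q0
q0 | [z]zyy   read z → write y, move R, go to q1
q1 | y[z]yy   read z → write z, move R, go to q1
q1 | yz[y]y   read y → write z, move R, go to q2
q2 | yzz[y]   read y → write _, move L, go to q3
q3 | yz[z]_   read z → write x, move L, go to q3
q3 | y[z]x_   read z → write x, move L, go to q3
q3 | [y]xx_
At halt the head is at cell -1.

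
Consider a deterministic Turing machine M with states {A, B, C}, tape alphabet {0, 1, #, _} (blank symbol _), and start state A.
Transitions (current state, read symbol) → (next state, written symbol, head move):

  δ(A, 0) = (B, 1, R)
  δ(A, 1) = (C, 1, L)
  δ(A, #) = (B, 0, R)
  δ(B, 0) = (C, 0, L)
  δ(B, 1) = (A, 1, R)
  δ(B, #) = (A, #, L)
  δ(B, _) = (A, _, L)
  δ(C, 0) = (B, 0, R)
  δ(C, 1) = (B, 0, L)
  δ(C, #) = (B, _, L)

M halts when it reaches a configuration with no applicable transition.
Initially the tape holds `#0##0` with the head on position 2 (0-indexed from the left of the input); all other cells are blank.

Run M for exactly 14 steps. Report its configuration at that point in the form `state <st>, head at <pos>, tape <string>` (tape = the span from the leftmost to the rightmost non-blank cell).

A | #0[#]#0   read # → write 0, move R, go to B
B | #00[#]0   read # → write #, move L, go to A
A | #0[0]#0   read 0 → write 1, move R, go to B
B | #01[#]0   read # → write #, move L, go to A
A | #0[1]#0   read 1 → write 1, move L, go to C
C | #[0]1#0   read 0 → write 0, move R, go to B
B | #0[1]#0   read 1 → write 1, move R, go to A
A | #01[#]0   read # → write 0, move R, go to B
B | #010[0]   read 0 → write 0, move L, go to C
C | #01[0]0   read 0 → write 0, move R, go to B
B | #010[0]   read 0 → write 0, move L, go to C
C | #01[0]0   read 0 → write 0, move R, go to B
B | #010[0]   read 0 → write 0, move L, go to C
C | #01[0]0   read 0 → write 0, move R, go to B
B | #010[0]
After 14 steps: state B, head at 4, tape #0100.

state B, head at 4, tape #0100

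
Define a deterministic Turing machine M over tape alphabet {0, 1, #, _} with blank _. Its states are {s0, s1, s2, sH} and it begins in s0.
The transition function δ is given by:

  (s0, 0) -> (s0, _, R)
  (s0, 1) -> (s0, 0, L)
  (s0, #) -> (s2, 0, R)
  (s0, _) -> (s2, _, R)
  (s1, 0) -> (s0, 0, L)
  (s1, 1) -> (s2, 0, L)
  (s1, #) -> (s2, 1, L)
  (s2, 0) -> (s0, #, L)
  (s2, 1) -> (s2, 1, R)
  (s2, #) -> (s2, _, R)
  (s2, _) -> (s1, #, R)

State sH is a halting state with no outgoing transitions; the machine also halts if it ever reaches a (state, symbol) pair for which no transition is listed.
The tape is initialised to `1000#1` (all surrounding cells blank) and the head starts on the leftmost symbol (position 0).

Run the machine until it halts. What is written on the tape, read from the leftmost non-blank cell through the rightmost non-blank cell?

1#

state=s0 head=0 tape=_[1]000#1__   (s0,1)→(s0,0,L)
state=s0 head=-1 tape=[_]0000#1__   (s0,_)→(s2,_,R)
state=s2 head=0 tape=_[0]000#1__   (s2,0)→(s0,#,L)
state=s0 head=-1 tape=[_]#000#1__   (s0,_)→(s2,_,R)
state=s2 head=0 tape=_[#]000#1__   (s2,#)→(s2,_,R)
state=s2 head=1 tape=__[0]00#1__   (s2,0)→(s0,#,L)
state=s0 head=0 tape=_[_]#00#1__   (s0,_)→(s2,_,R)
state=s2 head=1 tape=__[#]00#1__   (s2,#)→(s2,_,R)
state=s2 head=2 tape=___[0]0#1__   (s2,0)→(s0,#,L)
state=s0 head=1 tape=__[_]#0#1__   (s0,_)→(s2,_,R)
state=s2 head=2 tape=___[#]0#1__   (s2,#)→(s2,_,R)
state=s2 head=3 tape=____[0]#1__   (s2,0)→(s0,#,L)
state=s0 head=2 tape=___[_]##1__   (s0,_)→(s2,_,R)
state=s2 head=3 tape=____[#]#1__   (s2,#)→(s2,_,R)
state=s2 head=4 tape=_____[#]1__   (s2,#)→(s2,_,R)
state=s2 head=5 tape=______[1]__   (s2,1)→(s2,1,R)
state=s2 head=6 tape=______1[_]_   (s2,_)→(s1,#,R)
state=s1 head=7 tape=______1#[_]
The non-blank tape span at halt is 1#.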